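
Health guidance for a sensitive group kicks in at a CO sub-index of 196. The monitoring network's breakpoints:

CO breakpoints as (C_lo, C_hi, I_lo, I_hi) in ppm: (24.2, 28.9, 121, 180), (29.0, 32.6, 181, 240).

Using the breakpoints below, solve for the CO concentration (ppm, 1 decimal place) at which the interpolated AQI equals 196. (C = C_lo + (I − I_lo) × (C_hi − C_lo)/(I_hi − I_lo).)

AQI 196 lies in the 181–240 band, which corresponds to 29.0–32.6 ppm.
C = 29.0 + (196−181)×(32.6−29.0)/(240−181) = 29.0 + 15×3.6/59 ≈ 29.915 ppm → 29.9 ppm to 1 dp.

29.9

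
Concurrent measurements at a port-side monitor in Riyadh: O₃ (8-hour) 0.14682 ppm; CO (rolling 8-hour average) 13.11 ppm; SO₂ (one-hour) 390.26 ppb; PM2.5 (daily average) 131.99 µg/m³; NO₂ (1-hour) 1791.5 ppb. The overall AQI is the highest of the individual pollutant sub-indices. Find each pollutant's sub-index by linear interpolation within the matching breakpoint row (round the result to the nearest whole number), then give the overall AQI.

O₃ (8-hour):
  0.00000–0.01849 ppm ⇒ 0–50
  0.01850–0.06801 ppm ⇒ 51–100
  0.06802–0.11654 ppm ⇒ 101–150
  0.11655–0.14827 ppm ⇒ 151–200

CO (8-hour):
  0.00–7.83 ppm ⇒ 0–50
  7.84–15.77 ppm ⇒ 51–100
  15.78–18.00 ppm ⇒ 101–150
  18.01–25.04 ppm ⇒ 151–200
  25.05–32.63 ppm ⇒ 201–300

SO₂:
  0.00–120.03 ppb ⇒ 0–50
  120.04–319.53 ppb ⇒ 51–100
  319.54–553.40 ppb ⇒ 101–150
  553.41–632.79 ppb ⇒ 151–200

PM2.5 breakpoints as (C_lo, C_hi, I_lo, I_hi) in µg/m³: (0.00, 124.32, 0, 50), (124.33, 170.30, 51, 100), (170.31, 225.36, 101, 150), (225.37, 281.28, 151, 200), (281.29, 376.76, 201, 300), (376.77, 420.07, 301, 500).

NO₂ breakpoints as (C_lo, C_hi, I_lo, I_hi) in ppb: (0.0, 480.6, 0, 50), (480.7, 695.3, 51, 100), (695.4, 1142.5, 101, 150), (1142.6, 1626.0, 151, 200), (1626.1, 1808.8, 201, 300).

O₃ 0.14682: bracket 0.11655–0.14827 → index 151–200; slope 49/0.03172, offset 0.03027.
AQI = 151 + 49/0.03172·0.03027 ≈ 197.76 ⇒ 198.
CO: 13.11 lies in 7.84–15.77, so I_lo=51, I_hi=100, C_lo=7.84, C_hi=15.77.
(100−51)/(15.77−7.84) × (13.11−7.84) + 51 = 49/7.93 × 5.27 + 51 ≈ 83.56 → 84.
SO₂: 390.26 ∈ [319.54, 553.40] ↔ index [101, 150].
101 + (390.26−319.54)·(150−101)/(553.40−319.54) = 101 + 70.72·49/233.86 ≈ 115.82, so AQI = 116.
PM2.5: 131.99 ∈ [124.33, 170.30] ↔ index [51, 100].
51 + (131.99−124.33)·(100−51)/(170.30−124.33) = 51 + 7.66·49/45.97 ≈ 59.16, so AQI = 59.
NO₂: row 1626.1–1808.8 (AQI 201–300). (300−201)·(1791.5−1626.1)/(1808.8−1626.1) + 201 = 99·165.4/182.7 + 201 ≈ 290.63 → 291.
Sub-indices: O₃→198, CO→84, SO₂→116, PM2.5→59, NO₂→291. Overall AQI = max = 291; dominant pollutant is NO₂.
AQI 291: Very Unhealthy.

291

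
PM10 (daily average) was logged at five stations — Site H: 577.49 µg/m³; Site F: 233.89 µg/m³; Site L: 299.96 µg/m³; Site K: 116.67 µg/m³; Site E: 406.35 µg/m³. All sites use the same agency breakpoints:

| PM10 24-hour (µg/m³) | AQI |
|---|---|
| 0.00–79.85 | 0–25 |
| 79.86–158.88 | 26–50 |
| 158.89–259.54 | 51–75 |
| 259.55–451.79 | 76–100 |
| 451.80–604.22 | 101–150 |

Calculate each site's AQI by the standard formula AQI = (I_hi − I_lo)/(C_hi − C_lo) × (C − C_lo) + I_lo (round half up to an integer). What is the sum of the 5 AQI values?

422

Site H 577.49: bracket 451.80–604.22 → index 101–150; slope 49/152.42, offset 125.69.
AQI = 101 + 49/152.42·125.69 ≈ 141.41 ⇒ 141.
Site F 233.89: bracket 158.89–259.54 → index 51–75; slope 24/100.65, offset 75.00.
AQI = 51 + 24/100.65·75.00 ≈ 68.88 ⇒ 69.
Site L: 299.96 lies in 259.55–451.79, so I_lo=76, I_hi=100, C_lo=259.55, C_hi=451.79.
(100−76)/(451.79−259.55) × (299.96−259.55) + 76 = 24/192.24 × 40.41 + 76 ≈ 81.04 → 81.
Site K: row 79.86–158.88 (AQI 26–50). (50−26)·(116.67−79.86)/(158.88−79.86) + 26 = 24·36.81/79.02 + 26 ≈ 37.18 → 37.
Site E 406.35: bracket 259.55–451.79 → index 76–100; slope 24/192.24, offset 146.80.
AQI = 76 + 24/192.24·146.80 ≈ 94.33 ⇒ 94.
AQIs: Site H=141, Site F=69, Site L=81, Site K=37, Site E=94. Sum = 141 + 69 + 81 + 37 + 94 = 422.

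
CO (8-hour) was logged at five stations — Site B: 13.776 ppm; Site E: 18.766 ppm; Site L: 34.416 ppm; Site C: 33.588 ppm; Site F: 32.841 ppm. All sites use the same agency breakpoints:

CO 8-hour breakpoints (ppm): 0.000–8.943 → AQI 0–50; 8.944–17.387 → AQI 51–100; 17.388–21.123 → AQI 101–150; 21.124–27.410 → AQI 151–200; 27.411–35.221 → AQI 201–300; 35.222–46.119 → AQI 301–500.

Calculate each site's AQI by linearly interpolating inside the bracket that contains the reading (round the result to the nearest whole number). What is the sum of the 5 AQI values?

Site B: row 8.944–17.387 (AQI 51–100). (100−51)·(13.776−8.944)/(17.387−8.944) + 51 = 49·4.832/8.443 + 51 ≈ 79.04 → 79.
Site E: 18.766 lies in 17.388–21.123, so I_lo=101, I_hi=150, C_lo=17.388, C_hi=21.123.
(150−101)/(21.123−17.388) × (18.766−17.388) + 101 = 49/3.735 × 1.378 + 101 ≈ 119.08 → 119.
Site L 34.416: bracket 27.411–35.221 → index 201–300; slope 99/7.810, offset 7.005.
AQI = 201 + 99/7.810·7.005 ≈ 289.80 ⇒ 290.
Site C 33.588: bracket 27.411–35.221 → index 201–300; slope 99/7.810, offset 6.177.
AQI = 201 + 99/7.810·6.177 ≈ 279.30 ⇒ 279.
Site F: 32.841 ∈ [27.411, 35.221] ↔ index [201, 300].
201 + (32.841−27.411)·(300−201)/(35.221−27.411) = 201 + 5.430·99/7.810 ≈ 269.83, so AQI = 270.
AQIs: Site B=79, Site E=119, Site L=290, Site C=279, Site F=270. Sum = 79 + 119 + 290 + 279 + 270 = 1037.

1037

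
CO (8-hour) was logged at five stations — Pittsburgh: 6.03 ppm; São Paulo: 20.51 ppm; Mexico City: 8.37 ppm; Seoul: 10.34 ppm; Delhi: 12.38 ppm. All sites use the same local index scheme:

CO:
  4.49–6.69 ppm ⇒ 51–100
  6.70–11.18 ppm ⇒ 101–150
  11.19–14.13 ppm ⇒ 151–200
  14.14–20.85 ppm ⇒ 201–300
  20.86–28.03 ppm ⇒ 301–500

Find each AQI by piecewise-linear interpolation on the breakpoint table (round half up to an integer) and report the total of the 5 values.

Pittsburgh 6.03: bracket 4.49–6.69 → index 51–100; slope 49/2.20, offset 1.54.
AQI = 51 + 49/2.20·1.54 ≈ 85.30 ⇒ 85.
São Paulo: 20.51 ∈ [14.14, 20.85] ↔ index [201, 300].
201 + (20.51−14.14)·(300−201)/(20.85−14.14) = 201 + 6.37·99/6.71 ≈ 294.98, so AQI = 295.
Mexico City 8.37: bracket 6.70–11.18 → index 101–150; slope 49/4.48, offset 1.67.
AQI = 101 + 49/4.48·1.67 ≈ 119.27 ⇒ 119.
Seoul: row 6.70–11.18 (AQI 101–150). (150−101)·(10.34−6.70)/(11.18−6.70) + 101 = 49·3.64/4.48 + 101 ≈ 140.81 → 141.
Delhi: row 11.19–14.13 (AQI 151–200). (200−151)·(12.38−11.19)/(14.13−11.19) + 151 = 49·1.19/2.94 + 151 ≈ 170.83 → 171.
AQIs: Pittsburgh=85, São Paulo=295, Mexico City=119, Seoul=141, Delhi=171. Sum = 85 + 295 + 119 + 141 + 171 = 811.

811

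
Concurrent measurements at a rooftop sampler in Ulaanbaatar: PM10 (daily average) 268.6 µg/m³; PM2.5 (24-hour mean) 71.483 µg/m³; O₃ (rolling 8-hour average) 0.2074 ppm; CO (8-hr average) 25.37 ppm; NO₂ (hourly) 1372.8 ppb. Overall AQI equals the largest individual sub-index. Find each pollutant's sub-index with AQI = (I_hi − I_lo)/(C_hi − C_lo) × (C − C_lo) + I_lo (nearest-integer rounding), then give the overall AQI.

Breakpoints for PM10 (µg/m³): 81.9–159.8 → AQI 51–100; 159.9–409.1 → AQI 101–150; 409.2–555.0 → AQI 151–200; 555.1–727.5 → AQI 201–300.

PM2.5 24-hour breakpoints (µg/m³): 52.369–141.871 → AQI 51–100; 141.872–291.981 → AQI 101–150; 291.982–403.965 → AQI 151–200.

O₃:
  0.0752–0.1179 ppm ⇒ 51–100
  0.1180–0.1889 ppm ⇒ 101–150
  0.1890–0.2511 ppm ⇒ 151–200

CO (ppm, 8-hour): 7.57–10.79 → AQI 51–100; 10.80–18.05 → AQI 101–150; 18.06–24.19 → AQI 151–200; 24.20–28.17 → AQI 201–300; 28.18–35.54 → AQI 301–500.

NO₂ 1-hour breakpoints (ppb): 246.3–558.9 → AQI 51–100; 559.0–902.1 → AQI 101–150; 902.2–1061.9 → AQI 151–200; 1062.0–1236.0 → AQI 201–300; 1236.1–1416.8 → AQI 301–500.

PM10 268.6: bracket 159.9–409.1 → index 101–150; slope 49/249.2, offset 108.7.
AQI = 101 + 49/249.2·108.7 ≈ 122.37 ⇒ 122.
PM2.5 71.483: bracket 52.369–141.871 → index 51–100; slope 49/89.502, offset 19.114.
AQI = 51 + 49/89.502·19.114 ≈ 61.46 ⇒ 61.
O₃: 0.2074 ∈ [0.1890, 0.2511] ↔ index [151, 200].
151 + (0.2074−0.1890)·(200−151)/(0.2511−0.1890) = 151 + 0.0184·49/0.0621 ≈ 165.52, so AQI = 166.
CO: 25.37 ∈ [24.20, 28.17] ↔ index [201, 300].
201 + (25.37−24.20)·(300−201)/(28.17−24.20) = 201 + 1.17·99/3.97 ≈ 230.18, so AQI = 230.
NO₂: row 1236.1–1416.8 (AQI 301–500). (500−301)·(1372.8−1236.1)/(1416.8−1236.1) + 301 = 199·136.7/180.7 + 301 ≈ 451.54 → 452.
Sub-indices: PM10→122, PM2.5→61, O₃→166, CO→230, NO₂→452. Overall AQI = max = 452; dominant pollutant is NO₂.

452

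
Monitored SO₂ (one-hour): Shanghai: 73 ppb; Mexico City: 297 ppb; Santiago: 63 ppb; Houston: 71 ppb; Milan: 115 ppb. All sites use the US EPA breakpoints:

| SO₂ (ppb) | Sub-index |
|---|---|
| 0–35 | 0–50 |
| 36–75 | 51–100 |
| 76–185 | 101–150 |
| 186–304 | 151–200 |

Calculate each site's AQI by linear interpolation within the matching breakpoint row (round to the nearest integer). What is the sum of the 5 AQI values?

593

Shanghai: 73 ∈ [36, 75] ↔ index [51, 100].
51 + (73−36)·(100−51)/(75−36) = 51 + 37·49/39 ≈ 97.49, so AQI = 97.
Mexico City 297: bracket 186–304 → index 151–200; slope 49/118, offset 111.
AQI = 151 + 49/118·111 ≈ 197.09 ⇒ 197.
Santiago: row 36–75 (AQI 51–100). (100−51)·(63−36)/(75−36) + 51 = 49·27/39 + 51 ≈ 84.92 → 85.
Houston: 71 ∈ [36, 75] ↔ index [51, 100].
51 + (71−36)·(100−51)/(75−36) = 51 + 35·49/39 ≈ 94.97, so AQI = 95.
Milan: row 76–185 (AQI 101–150). (150−101)·(115−76)/(185−76) + 101 = 49·39/109 + 101 ≈ 118.53 → 119.
AQIs: Shanghai=97, Mexico City=197, Santiago=85, Houston=95, Milan=119. Sum = 97 + 197 + 85 + 95 + 119 = 593.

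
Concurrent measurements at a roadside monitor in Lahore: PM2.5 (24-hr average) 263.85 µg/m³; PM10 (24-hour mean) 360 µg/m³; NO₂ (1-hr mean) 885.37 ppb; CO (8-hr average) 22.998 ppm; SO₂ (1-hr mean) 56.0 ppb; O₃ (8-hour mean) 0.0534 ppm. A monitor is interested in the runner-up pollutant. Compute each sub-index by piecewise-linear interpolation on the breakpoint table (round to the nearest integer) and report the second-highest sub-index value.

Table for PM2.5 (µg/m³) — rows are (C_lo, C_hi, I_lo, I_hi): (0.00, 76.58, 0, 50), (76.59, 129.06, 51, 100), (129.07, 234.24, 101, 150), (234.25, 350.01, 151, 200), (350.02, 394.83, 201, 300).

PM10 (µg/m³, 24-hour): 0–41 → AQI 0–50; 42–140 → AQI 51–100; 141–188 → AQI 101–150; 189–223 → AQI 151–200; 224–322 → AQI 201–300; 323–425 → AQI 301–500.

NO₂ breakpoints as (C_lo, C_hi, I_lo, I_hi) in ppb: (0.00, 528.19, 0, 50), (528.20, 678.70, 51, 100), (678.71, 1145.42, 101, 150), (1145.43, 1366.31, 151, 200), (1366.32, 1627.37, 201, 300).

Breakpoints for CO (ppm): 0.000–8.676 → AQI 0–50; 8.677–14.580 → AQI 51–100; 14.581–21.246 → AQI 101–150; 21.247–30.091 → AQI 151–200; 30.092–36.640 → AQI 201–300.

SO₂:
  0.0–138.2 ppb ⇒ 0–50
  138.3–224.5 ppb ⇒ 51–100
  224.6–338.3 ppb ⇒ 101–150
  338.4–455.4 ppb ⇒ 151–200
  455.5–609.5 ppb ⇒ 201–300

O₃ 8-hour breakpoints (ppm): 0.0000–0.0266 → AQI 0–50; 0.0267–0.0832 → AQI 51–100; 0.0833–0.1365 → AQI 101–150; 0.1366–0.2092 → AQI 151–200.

164

PM2.5: 263.85 lies in 234.25–350.01, so I_lo=151, I_hi=200, C_lo=234.25, C_hi=350.01.
(200−151)/(350.01−234.25) × (263.85−234.25) + 151 = 49/115.76 × 29.60 + 151 ≈ 163.53 → 164.
PM10: 360 lies in 323–425, so I_lo=301, I_hi=500, C_lo=323, C_hi=425.
(500−301)/(425−323) × (360−323) + 301 = 199/102 × 37 + 301 ≈ 373.19 → 373.
NO₂: 885.37 lies in 678.71–1145.42, so I_lo=101, I_hi=150, C_lo=678.71, C_hi=1145.42.
(150−101)/(1145.42−678.71) × (885.37−678.71) + 101 = 49/466.71 × 206.66 + 101 ≈ 122.70 → 123.
CO: 22.998 lies in 21.247–30.091, so I_lo=151, I_hi=200, C_lo=21.247, C_hi=30.091.
(200−151)/(30.091−21.247) × (22.998−21.247) + 151 = 49/8.844 × 1.751 + 151 ≈ 160.70 → 161.
SO₂: 56.0 ∈ [0.0, 138.2] ↔ index [0, 50].
0 + (56.0−0.0)·(50−0)/(138.2−0.0) = 0 + 56.0·50/138.2 ≈ 20.26, so AQI = 20.
O₃: row 0.0267–0.0832 (AQI 51–100). (100−51)·(0.0534−0.0267)/(0.0832−0.0267) + 51 = 49·0.0267/0.0565 + 51 ≈ 74.16 → 74.
Sub-indices: PM2.5→164, PM10→373, NO₂→123, CO→161, SO₂→20, O₃→74. Ranked high→low: 373, 164, 161, 123, 74, 20. Second-highest sub-index = 164.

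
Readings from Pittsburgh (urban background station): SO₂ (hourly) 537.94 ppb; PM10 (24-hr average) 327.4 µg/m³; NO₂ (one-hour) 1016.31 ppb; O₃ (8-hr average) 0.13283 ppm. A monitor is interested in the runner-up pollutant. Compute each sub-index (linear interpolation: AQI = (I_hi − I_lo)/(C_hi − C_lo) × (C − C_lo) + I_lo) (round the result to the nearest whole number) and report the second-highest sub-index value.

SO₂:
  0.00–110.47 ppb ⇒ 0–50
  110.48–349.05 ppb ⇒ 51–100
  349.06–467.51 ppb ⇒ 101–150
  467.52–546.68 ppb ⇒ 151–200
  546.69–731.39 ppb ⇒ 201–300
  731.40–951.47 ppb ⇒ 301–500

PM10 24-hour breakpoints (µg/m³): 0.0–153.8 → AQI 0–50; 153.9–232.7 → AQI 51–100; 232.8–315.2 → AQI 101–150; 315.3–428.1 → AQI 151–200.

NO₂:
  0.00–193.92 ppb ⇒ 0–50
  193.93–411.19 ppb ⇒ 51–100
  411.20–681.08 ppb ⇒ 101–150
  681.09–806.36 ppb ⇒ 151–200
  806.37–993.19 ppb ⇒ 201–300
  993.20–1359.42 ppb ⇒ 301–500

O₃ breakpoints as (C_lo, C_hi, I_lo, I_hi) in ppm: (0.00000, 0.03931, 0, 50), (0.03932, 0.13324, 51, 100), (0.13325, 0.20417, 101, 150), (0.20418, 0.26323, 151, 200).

SO₂: 537.94 lies in 467.52–546.68, so I_lo=151, I_hi=200, C_lo=467.52, C_hi=546.68.
(200−151)/(546.68−467.52) × (537.94−467.52) + 151 = 49/79.16 × 70.42 + 151 ≈ 194.59 → 195.
PM10 327.4: bracket 315.3–428.1 → index 151–200; slope 49/112.8, offset 12.1.
AQI = 151 + 49/112.8·12.1 ≈ 156.26 ⇒ 156.
NO₂: row 993.20–1359.42 (AQI 301–500). (500−301)·(1016.31−993.20)/(1359.42−993.20) + 301 = 199·23.11/366.22 + 301 ≈ 313.56 → 314.
O₃: row 0.03932–0.13324 (AQI 51–100). (100−51)·(0.13283−0.03932)/(0.13324−0.03932) + 51 = 49·0.09351/0.09392 + 51 ≈ 99.79 → 100.
Sub-indices: SO₂→195, PM10→156, NO₂→314, O₃→100. Ranked high→low: 314, 195, 156, 100. Second-highest sub-index = 195.

195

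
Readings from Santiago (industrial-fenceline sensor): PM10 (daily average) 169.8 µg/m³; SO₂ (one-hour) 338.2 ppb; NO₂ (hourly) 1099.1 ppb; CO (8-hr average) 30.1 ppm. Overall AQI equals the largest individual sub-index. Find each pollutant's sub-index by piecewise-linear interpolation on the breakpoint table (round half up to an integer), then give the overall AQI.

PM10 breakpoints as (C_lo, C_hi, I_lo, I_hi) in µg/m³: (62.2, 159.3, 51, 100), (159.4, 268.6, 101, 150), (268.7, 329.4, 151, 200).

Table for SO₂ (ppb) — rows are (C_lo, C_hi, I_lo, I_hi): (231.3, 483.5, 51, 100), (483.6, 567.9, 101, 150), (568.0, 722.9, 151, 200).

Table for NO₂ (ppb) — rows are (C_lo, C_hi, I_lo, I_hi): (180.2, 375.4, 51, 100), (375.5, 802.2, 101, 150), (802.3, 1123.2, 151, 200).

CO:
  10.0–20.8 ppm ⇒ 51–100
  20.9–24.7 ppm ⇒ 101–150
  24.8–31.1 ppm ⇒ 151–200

196

PM10: 169.8 lies in 159.4–268.6, so I_lo=101, I_hi=150, C_lo=159.4, C_hi=268.6.
(150−101)/(268.6−159.4) × (169.8−159.4) + 101 = 49/109.2 × 10.4 + 101 ≈ 105.67 → 106.
SO₂: row 231.3–483.5 (AQI 51–100). (100−51)·(338.2−231.3)/(483.5−231.3) + 51 = 49·106.9/252.2 + 51 ≈ 71.77 → 72.
NO₂: 1099.1 lies in 802.3–1123.2, so I_lo=151, I_hi=200, C_lo=802.3, C_hi=1123.2.
(200−151)/(1123.2−802.3) × (1099.1−802.3) + 151 = 49/320.9 × 296.8 + 151 ≈ 196.32 → 196.
CO 30.1: bracket 24.8–31.1 → index 151–200; slope 49/6.3, offset 5.3.
AQI = 151 + 49/6.3·5.3 ≈ 192.22 ⇒ 192.
Sub-indices: PM10→106, SO₂→72, NO₂→196, CO→192. Overall AQI = max = 196; dominant pollutant is NO₂.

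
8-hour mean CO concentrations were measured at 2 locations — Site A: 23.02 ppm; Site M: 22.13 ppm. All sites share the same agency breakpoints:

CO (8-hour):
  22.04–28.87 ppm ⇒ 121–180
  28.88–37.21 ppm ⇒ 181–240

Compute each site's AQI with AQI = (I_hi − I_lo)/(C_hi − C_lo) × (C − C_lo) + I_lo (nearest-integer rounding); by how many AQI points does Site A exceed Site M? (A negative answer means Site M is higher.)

7

Site A: 23.02 lies in 22.04–28.87, so I_lo=121, I_hi=180, C_lo=22.04, C_hi=28.87.
(180−121)/(28.87−22.04) × (23.02−22.04) + 121 = 59/6.83 × 0.98 + 121 ≈ 129.47 → 129.
Site M: 22.13 ∈ [22.04, 28.87] ↔ index [121, 180].
121 + (22.13−22.04)·(180−121)/(28.87−22.04) = 121 + 0.09·59/6.83 ≈ 121.78, so AQI = 122.
AQIs: Site A=129, Site M=122. Site A (129) − Site M (122) = 7.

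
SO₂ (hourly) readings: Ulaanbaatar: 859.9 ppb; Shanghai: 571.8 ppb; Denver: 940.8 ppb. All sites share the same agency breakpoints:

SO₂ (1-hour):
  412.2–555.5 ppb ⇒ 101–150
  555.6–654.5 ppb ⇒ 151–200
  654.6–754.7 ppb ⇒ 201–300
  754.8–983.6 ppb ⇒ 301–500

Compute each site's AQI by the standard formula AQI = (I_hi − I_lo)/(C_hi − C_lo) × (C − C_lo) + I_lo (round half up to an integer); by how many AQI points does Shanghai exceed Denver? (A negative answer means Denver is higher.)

-304

Ulaanbaatar: 859.9 lies in 754.8–983.6, so I_lo=301, I_hi=500, C_lo=754.8, C_hi=983.6.
(500−301)/(983.6−754.8) × (859.9−754.8) + 301 = 199/228.8 × 105.1 + 301 ≈ 392.41 → 392.
Shanghai 571.8: bracket 555.6–654.5 → index 151–200; slope 49/98.9, offset 16.2.
AQI = 151 + 49/98.9·16.2 ≈ 159.03 ⇒ 159.
Denver 940.8: bracket 754.8–983.6 → index 301–500; slope 199/228.8, offset 186.0.
AQI = 301 + 199/228.8·186.0 ≈ 462.77 ⇒ 463.
AQIs: Ulaanbaatar=392, Shanghai=159, Denver=463. Shanghai (159) − Denver (463) = -304.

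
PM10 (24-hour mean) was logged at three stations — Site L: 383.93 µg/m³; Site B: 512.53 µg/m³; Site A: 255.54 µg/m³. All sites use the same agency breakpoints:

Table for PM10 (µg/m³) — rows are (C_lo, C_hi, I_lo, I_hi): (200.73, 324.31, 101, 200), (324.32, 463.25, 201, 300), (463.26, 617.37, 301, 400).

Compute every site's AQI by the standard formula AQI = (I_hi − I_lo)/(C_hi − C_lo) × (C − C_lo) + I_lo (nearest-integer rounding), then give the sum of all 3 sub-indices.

Site L: 383.93 lies in 324.32–463.25, so I_lo=201, I_hi=300, C_lo=324.32, C_hi=463.25.
(300−201)/(463.25−324.32) × (383.93−324.32) + 201 = 99/138.93 × 59.61 + 201 ≈ 243.48 → 243.
Site B: row 463.26–617.37 (AQI 301–400). (400−301)·(512.53−463.26)/(617.37−463.26) + 301 = 99·49.27/154.11 + 301 ≈ 332.65 → 333.
Site A: 255.54 lies in 200.73–324.31, so I_lo=101, I_hi=200, C_lo=200.73, C_hi=324.31.
(200−101)/(324.31−200.73) × (255.54−200.73) + 101 = 99/123.58 × 54.81 + 101 ≈ 144.91 → 145.
AQIs: Site L=243, Site B=333, Site A=145. Sum = 243 + 333 + 145 = 721.

721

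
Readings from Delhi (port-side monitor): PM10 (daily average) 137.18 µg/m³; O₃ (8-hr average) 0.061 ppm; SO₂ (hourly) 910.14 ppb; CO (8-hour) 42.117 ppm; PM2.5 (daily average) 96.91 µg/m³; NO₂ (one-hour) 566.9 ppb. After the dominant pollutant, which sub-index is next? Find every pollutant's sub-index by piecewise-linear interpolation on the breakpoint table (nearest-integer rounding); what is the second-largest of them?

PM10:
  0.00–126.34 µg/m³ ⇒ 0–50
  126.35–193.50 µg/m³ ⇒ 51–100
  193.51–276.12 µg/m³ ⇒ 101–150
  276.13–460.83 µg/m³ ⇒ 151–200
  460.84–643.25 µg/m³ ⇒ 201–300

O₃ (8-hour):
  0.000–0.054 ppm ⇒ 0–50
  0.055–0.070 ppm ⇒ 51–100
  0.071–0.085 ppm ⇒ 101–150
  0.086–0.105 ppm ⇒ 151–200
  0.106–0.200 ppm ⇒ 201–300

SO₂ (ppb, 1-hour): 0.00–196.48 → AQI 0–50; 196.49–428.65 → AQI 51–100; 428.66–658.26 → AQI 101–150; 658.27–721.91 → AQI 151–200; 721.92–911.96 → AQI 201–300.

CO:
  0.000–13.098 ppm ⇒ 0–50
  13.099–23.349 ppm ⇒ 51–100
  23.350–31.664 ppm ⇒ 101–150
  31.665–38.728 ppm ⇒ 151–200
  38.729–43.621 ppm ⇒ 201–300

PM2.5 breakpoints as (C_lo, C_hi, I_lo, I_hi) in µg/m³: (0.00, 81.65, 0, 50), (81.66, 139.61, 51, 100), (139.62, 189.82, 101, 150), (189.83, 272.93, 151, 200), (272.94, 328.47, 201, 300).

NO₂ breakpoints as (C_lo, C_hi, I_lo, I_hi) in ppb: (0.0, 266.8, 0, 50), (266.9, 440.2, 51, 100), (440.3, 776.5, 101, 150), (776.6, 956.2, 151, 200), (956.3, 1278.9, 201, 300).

PM10: 137.18 ∈ [126.35, 193.50] ↔ index [51, 100].
51 + (137.18−126.35)·(100−51)/(193.50−126.35) = 51 + 10.83·49/67.15 ≈ 58.90, so AQI = 59.
O₃ 0.061: bracket 0.055–0.070 → index 51–100; slope 49/0.015, offset 0.006.
AQI = 51 + 49/0.015·0.006 ≈ 70.60 ⇒ 71.
SO₂: 910.14 lies in 721.92–911.96, so I_lo=201, I_hi=300, C_lo=721.92, C_hi=911.96.
(300−201)/(911.96−721.92) × (910.14−721.92) + 201 = 99/190.04 × 188.22 + 201 ≈ 299.05 → 299.
CO: 42.117 ∈ [38.729, 43.621] ↔ index [201, 300].
201 + (42.117−38.729)·(300−201)/(43.621−38.729) = 201 + 3.388·99/4.892 ≈ 269.56, so AQI = 270.
PM2.5 96.91: bracket 81.66–139.61 → index 51–100; slope 49/57.95, offset 15.25.
AQI = 51 + 49/57.95·15.25 ≈ 63.89 ⇒ 64.
NO₂: 566.9 lies in 440.3–776.5, so I_lo=101, I_hi=150, C_lo=440.3, C_hi=776.5.
(150−101)/(776.5−440.3) × (566.9−440.3) + 101 = 49/336.2 × 126.6 + 101 ≈ 119.45 → 119.
Sub-indices: PM10→59, O₃→71, SO₂→299, CO→270, PM2.5→64, NO₂→119. Ranked high→low: 299, 270, 119, 71, 64, 59. Second-highest sub-index = 270.

270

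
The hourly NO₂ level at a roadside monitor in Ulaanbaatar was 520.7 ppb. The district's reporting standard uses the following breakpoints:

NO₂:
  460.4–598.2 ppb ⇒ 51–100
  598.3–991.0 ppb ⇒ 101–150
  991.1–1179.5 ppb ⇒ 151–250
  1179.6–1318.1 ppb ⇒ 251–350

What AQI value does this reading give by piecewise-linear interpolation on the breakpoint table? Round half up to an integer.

NO₂ 520.7: bracket 460.4–598.2 → index 51–100; slope 49/137.8, offset 60.3.
AQI = 51 + 49/137.8·60.3 ≈ 72.44 ⇒ 72.

72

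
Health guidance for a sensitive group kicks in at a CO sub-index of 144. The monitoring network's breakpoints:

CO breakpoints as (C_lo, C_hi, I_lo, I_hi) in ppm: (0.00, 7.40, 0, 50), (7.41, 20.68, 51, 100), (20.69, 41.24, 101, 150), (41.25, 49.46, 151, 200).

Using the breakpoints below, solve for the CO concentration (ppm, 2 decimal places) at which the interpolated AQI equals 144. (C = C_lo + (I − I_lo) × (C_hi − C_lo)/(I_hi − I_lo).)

38.72

AQI 144 lies in the 101–150 band, which corresponds to 20.69–41.24 ppm.
C = 20.69 + (144−101)×(41.24−20.69)/(150−101) = 20.69 + 43×20.55/49 ≈ 38.7237 ppm → 38.72 ppm to 2 dp.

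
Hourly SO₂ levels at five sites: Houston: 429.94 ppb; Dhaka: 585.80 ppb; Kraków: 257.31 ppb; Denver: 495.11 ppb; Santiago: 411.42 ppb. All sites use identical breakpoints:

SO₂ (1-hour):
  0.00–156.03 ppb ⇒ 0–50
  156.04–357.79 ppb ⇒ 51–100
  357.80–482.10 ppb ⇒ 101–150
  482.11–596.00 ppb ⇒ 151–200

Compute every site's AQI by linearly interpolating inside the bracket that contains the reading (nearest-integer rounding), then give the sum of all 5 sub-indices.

Houston: 429.94 ∈ [357.80, 482.10] ↔ index [101, 150].
101 + (429.94−357.80)·(150−101)/(482.10−357.80) = 101 + 72.14·49/124.30 ≈ 129.44, so AQI = 129.
Dhaka 585.80: bracket 482.11–596.00 → index 151–200; slope 49/113.89, offset 103.69.
AQI = 151 + 49/113.89·103.69 ≈ 195.61 ⇒ 196.
Kraków: row 156.04–357.79 (AQI 51–100). (100−51)·(257.31−156.04)/(357.79−156.04) + 51 = 49·101.27/201.75 + 51 ≈ 75.60 → 76.
Denver: row 482.11–596.00 (AQI 151–200). (200−151)·(495.11−482.11)/(596.00−482.11) + 151 = 49·13.00/113.89 + 151 ≈ 156.59 → 157.
Santiago: 411.42 lies in 357.80–482.10, so I_lo=101, I_hi=150, C_lo=357.80, C_hi=482.10.
(150−101)/(482.10−357.80) × (411.42−357.80) + 101 = 49/124.30 × 53.62 + 101 ≈ 122.14 → 122.
AQIs: Houston=129, Dhaka=196, Kraków=76, Denver=157, Santiago=122. Sum = 129 + 196 + 76 + 157 + 122 = 680.

680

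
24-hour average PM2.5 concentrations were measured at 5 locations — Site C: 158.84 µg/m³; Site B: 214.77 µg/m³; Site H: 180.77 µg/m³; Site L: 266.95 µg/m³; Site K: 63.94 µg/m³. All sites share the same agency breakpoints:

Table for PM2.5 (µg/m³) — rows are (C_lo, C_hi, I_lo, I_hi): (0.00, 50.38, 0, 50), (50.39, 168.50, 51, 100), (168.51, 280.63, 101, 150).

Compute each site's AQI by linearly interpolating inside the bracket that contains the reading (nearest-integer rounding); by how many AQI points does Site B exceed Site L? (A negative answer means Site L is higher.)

-23

Site C: 158.84 ∈ [50.39, 168.50] ↔ index [51, 100].
51 + (158.84−50.39)·(100−51)/(168.50−50.39) = 51 + 108.45·49/118.11 ≈ 95.99, so AQI = 96.
Site B 214.77: bracket 168.51–280.63 → index 101–150; slope 49/112.12, offset 46.26.
AQI = 101 + 49/112.12·46.26 ≈ 121.22 ⇒ 121.
Site H: 180.77 ∈ [168.51, 280.63] ↔ index [101, 150].
101 + (180.77−168.51)·(150−101)/(280.63−168.51) = 101 + 12.26·49/112.12 ≈ 106.36, so AQI = 106.
Site L: 266.95 ∈ [168.51, 280.63] ↔ index [101, 150].
101 + (266.95−168.51)·(150−101)/(280.63−168.51) = 101 + 98.44·49/112.12 ≈ 144.02, so AQI = 144.
Site K: 63.94 lies in 50.39–168.50, so I_lo=51, I_hi=100, C_lo=50.39, C_hi=168.50.
(100−51)/(168.50−50.39) × (63.94−50.39) + 51 = 49/118.11 × 13.55 + 51 ≈ 56.62 → 57.
AQIs: Site C=96, Site B=121, Site H=106, Site L=144, Site K=57. Site B (121) − Site L (144) = -23.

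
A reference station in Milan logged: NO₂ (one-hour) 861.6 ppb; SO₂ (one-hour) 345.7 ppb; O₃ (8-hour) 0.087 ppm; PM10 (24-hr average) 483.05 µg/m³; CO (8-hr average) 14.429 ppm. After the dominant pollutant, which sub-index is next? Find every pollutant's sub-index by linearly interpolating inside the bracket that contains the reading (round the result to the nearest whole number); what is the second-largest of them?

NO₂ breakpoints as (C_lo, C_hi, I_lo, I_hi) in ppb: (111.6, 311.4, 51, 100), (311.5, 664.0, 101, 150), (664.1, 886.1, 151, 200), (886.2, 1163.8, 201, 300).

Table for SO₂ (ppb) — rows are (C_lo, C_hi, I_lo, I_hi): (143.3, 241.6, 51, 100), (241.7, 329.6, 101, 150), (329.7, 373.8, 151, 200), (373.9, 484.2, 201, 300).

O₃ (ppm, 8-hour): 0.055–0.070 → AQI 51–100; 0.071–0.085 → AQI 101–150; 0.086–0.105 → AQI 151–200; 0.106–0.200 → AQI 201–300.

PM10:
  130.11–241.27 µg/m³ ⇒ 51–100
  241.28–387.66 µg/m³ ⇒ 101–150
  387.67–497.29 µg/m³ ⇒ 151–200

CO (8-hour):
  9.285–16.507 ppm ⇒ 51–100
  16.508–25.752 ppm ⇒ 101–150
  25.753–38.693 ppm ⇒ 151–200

194

NO₂: 861.6 ∈ [664.1, 886.1] ↔ index [151, 200].
151 + (861.6−664.1)·(200−151)/(886.1−664.1) = 151 + 197.5·49/222.0 ≈ 194.59, so AQI = 195.
SO₂: 345.7 ∈ [329.7, 373.8] ↔ index [151, 200].
151 + (345.7−329.7)·(200−151)/(373.8−329.7) = 151 + 16.0·49/44.1 ≈ 168.78, so AQI = 169.
O₃: 0.087 lies in 0.086–0.105, so I_lo=151, I_hi=200, C_lo=0.086, C_hi=0.105.
(200−151)/(0.105−0.086) × (0.087−0.086) + 151 = 49/0.019 × 0.001 + 151 ≈ 153.58 → 154.
PM10: 483.05 lies in 387.67–497.29, so I_lo=151, I_hi=200, C_lo=387.67, C_hi=497.29.
(200−151)/(497.29−387.67) × (483.05−387.67) + 151 = 49/109.62 × 95.38 + 151 ≈ 193.63 → 194.
CO: 14.429 lies in 9.285–16.507, so I_lo=51, I_hi=100, C_lo=9.285, C_hi=16.507.
(100−51)/(16.507−9.285) × (14.429−9.285) + 51 = 49/7.222 × 5.144 + 51 ≈ 85.90 → 86.
Sub-indices: NO₂→195, SO₂→169, O₃→154, PM10→194, CO→86. Ranked high→low: 195, 194, 169, 154, 86. Second-highest sub-index = 194.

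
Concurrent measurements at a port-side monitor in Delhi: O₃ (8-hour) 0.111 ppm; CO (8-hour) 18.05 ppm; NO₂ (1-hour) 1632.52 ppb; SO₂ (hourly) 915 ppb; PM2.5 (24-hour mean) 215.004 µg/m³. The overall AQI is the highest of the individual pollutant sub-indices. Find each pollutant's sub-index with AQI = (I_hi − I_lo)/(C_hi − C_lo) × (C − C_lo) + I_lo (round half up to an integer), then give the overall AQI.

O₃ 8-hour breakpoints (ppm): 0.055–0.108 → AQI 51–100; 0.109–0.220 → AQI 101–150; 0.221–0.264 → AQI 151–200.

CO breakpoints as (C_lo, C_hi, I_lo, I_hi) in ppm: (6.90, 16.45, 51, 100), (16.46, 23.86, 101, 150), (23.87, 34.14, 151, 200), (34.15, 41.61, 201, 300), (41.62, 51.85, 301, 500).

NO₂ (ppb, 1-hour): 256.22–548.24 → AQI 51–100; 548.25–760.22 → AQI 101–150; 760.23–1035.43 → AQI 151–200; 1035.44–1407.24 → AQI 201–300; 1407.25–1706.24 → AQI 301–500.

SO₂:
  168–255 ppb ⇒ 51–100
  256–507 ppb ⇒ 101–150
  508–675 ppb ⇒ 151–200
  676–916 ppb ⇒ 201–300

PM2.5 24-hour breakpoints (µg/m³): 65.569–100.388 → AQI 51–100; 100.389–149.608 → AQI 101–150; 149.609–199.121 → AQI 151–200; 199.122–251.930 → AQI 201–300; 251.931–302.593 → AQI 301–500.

O₃: row 0.109–0.220 (AQI 101–150). (150−101)·(0.111−0.109)/(0.220−0.109) + 101 = 49·0.002/0.111 + 101 ≈ 101.88 → 102.
CO: row 16.46–23.86 (AQI 101–150). (150−101)·(18.05−16.46)/(23.86−16.46) + 101 = 49·1.59/7.40 + 101 ≈ 111.53 → 112.
NO₂: 1632.52 lies in 1407.25–1706.24, so I_lo=301, I_hi=500, C_lo=1407.25, C_hi=1706.24.
(500−301)/(1706.24−1407.25) × (1632.52−1407.25) + 301 = 199/298.99 × 225.27 + 301 ≈ 450.93 → 451.
SO₂ 915: bracket 676–916 → index 201–300; slope 99/240, offset 239.
AQI = 201 + 99/240·239 ≈ 299.59 ⇒ 300.
PM2.5: 215.004 lies in 199.122–251.930, so I_lo=201, I_hi=300, C_lo=199.122, C_hi=251.930.
(300−201)/(251.930−199.122) × (215.004−199.122) + 201 = 99/52.808 × 15.882 + 201 ≈ 230.77 → 231.
Sub-indices: O₃→102, CO→112, NO₂→451, SO₂→300, PM2.5→231. Overall AQI = max = 451; dominant pollutant is NO₂.
AQI 451: Hazardous.

451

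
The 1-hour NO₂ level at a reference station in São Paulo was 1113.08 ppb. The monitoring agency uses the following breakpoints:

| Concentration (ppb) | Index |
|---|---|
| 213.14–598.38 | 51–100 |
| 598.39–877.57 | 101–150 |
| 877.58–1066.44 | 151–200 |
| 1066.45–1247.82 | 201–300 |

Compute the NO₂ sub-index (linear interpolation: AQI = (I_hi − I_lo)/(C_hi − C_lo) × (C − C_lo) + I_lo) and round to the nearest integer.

226

NO₂: 1113.08 ∈ [1066.45, 1247.82] ↔ index [201, 300].
201 + (1113.08−1066.45)·(300−201)/(1247.82−1066.45) = 201 + 46.63·99/181.37 ≈ 226.45, so AQI = 226.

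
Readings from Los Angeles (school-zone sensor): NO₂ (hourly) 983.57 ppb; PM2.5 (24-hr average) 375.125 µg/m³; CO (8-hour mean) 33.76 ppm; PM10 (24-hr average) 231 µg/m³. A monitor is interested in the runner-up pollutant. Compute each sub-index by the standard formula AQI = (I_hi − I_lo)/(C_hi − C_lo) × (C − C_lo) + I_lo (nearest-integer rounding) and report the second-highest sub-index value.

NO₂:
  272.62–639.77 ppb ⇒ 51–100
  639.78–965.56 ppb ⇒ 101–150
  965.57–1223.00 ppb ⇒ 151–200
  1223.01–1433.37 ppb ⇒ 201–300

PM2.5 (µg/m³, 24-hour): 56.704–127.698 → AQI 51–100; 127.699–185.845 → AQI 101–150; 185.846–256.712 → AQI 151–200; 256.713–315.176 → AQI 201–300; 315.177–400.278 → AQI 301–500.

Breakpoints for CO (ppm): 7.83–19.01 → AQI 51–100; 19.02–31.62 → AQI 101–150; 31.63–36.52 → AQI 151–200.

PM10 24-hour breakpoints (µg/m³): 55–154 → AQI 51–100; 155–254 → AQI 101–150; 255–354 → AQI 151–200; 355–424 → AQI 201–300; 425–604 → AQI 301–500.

172

NO₂ 983.57: bracket 965.57–1223.00 → index 151–200; slope 49/257.43, offset 18.00.
AQI = 151 + 49/257.43·18.00 ≈ 154.43 ⇒ 154.
PM2.5: 375.125 ∈ [315.177, 400.278] ↔ index [301, 500].
301 + (375.125−315.177)·(500−301)/(400.278−315.177) = 301 + 59.948·199/85.101 ≈ 441.18, so AQI = 441.
CO: 33.76 lies in 31.63–36.52, so I_lo=151, I_hi=200, C_lo=31.63, C_hi=36.52.
(200−151)/(36.52−31.63) × (33.76−31.63) + 151 = 49/4.89 × 2.13 + 151 ≈ 172.34 → 172.
PM10: row 155–254 (AQI 101–150). (150−101)·(231−155)/(254−155) + 101 = 49·76/99 + 101 ≈ 138.62 → 139.
Sub-indices: NO₂→154, PM2.5→441, CO→172, PM10→139. Ranked high→low: 441, 172, 154, 139. Second-highest sub-index = 172.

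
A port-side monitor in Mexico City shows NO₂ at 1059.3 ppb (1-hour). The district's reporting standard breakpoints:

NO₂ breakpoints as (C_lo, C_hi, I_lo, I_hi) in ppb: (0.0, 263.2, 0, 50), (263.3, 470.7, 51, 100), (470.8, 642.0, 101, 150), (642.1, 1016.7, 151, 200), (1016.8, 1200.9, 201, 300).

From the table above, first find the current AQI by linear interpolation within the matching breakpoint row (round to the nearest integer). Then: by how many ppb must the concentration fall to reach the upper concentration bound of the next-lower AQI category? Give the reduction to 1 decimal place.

42.6

NO₂: 1059.3 ∈ [1016.8, 1200.9] ↔ index [201, 300].
201 + (1059.3−1016.8)·(300−201)/(1200.9−1016.8) = 201 + 42.5·99/184.1 ≈ 223.85, so AQI = 224.
Current AQI 224 is in the Very Unhealthy range (201–300). The next-lower category tops out at AQI 200, whose upper concentration bound is 1016.7 ppb.
Reduction needed = 1059.3 − 1016.7 = 42.6 ppb.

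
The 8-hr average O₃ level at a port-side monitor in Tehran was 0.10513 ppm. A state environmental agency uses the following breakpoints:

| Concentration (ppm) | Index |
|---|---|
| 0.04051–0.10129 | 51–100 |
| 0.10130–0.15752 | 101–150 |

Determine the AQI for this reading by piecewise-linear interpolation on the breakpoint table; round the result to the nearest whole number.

O₃: 0.10513 lies in 0.10130–0.15752, so I_lo=101, I_hi=150, C_lo=0.10130, C_hi=0.15752.
(150−101)/(0.15752−0.10130) × (0.10513−0.10130) + 101 = 49/0.05622 × 0.00383 + 101 ≈ 104.34 → 104.
AQI 104 falls in the Unhealthy for Sensitive Groups category.

104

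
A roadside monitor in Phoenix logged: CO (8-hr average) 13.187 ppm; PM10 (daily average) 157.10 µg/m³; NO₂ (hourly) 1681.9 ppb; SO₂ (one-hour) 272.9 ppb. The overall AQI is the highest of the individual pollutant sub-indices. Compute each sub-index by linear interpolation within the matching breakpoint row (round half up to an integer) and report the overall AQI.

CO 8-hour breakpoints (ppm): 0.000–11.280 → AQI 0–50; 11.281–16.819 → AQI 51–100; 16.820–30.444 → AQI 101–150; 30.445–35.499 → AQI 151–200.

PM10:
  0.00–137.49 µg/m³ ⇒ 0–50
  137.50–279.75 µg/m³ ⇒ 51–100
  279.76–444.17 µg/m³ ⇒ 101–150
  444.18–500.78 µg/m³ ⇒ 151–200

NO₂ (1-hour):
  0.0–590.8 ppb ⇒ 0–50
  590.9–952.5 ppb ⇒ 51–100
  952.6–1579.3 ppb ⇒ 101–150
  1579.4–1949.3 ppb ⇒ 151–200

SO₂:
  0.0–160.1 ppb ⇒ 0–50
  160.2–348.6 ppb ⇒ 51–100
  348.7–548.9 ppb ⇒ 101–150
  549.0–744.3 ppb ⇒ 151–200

165

CO: 13.187 ∈ [11.281, 16.819] ↔ index [51, 100].
51 + (13.187−11.281)·(100−51)/(16.819−11.281) = 51 + 1.906·49/5.538 ≈ 67.86, so AQI = 68.
PM10: row 137.50–279.75 (AQI 51–100). (100−51)·(157.10−137.50)/(279.75−137.50) + 51 = 49·19.60/142.25 + 51 ≈ 57.75 → 58.
NO₂: row 1579.4–1949.3 (AQI 151–200). (200−151)·(1681.9−1579.4)/(1949.3−1579.4) + 151 = 49·102.5/369.9 + 151 ≈ 164.58 → 165.
SO₂: 272.9 lies in 160.2–348.6, so I_lo=51, I_hi=100, C_lo=160.2, C_hi=348.6.
(100−51)/(348.6−160.2) × (272.9−160.2) + 51 = 49/188.4 × 112.7 + 51 ≈ 80.31 → 80.
Sub-indices: CO→68, PM10→58, NO₂→165, SO₂→80. Overall AQI = max = 165; dominant pollutant is NO₂.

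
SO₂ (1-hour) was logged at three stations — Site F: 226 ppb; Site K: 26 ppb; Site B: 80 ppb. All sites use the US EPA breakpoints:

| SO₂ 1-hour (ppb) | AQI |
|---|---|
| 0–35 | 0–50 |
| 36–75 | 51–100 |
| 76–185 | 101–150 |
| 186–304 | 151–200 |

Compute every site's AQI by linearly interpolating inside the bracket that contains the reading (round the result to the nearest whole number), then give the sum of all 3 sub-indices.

Site F 226: bracket 186–304 → index 151–200; slope 49/118, offset 40.
AQI = 151 + 49/118·40 ≈ 167.61 ⇒ 168.
Site K: 26 ∈ [0, 35] ↔ index [0, 50].
0 + (26−0)·(50−0)/(35−0) = 0 + 26·50/35 ≈ 37.14, so AQI = 37.
Site B: 80 lies in 76–185, so I_lo=101, I_hi=150, C_lo=76, C_hi=185.
(150−101)/(185−76) × (80−76) + 101 = 49/109 × 4 + 101 ≈ 102.80 → 103.
AQIs: Site F=168, Site K=37, Site B=103. Sum = 168 + 37 + 103 = 308.

308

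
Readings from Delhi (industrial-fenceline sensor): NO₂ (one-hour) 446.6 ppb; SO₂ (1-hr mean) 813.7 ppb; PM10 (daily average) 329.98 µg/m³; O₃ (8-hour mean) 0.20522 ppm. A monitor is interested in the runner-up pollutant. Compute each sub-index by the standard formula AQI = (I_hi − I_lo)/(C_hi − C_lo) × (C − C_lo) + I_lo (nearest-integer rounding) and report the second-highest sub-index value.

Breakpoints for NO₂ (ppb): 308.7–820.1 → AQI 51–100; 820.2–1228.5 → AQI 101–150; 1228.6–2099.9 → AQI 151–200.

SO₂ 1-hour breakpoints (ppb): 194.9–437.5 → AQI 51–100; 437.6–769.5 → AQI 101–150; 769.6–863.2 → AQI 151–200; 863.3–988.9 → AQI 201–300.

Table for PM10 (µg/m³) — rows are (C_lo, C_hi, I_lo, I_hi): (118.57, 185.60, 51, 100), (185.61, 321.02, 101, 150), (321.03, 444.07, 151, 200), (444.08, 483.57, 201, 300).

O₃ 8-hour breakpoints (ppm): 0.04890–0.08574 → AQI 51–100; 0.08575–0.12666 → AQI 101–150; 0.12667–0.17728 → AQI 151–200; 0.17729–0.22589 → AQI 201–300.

NO₂: 446.6 ∈ [308.7, 820.1] ↔ index [51, 100].
51 + (446.6−308.7)·(100−51)/(820.1−308.7) = 51 + 137.9·49/511.4 ≈ 64.21, so AQI = 64.
SO₂: row 769.6–863.2 (AQI 151–200). (200−151)·(813.7−769.6)/(863.2−769.6) + 151 = 49·44.1/93.6 + 151 ≈ 174.09 → 174.
PM10: 329.98 ∈ [321.03, 444.07] ↔ index [151, 200].
151 + (329.98−321.03)·(200−151)/(444.07−321.03) = 151 + 8.95·49/123.04 ≈ 154.56, so AQI = 155.
O₃: 0.20522 ∈ [0.17729, 0.22589] ↔ index [201, 300].
201 + (0.20522−0.17729)·(300−201)/(0.22589−0.17729) = 201 + 0.02793·99/0.04860 ≈ 257.89, so AQI = 258.
Sub-indices: NO₂→64, SO₂→174, PM10→155, O₃→258. Ranked high→low: 258, 174, 155, 64. Second-highest sub-index = 174.

174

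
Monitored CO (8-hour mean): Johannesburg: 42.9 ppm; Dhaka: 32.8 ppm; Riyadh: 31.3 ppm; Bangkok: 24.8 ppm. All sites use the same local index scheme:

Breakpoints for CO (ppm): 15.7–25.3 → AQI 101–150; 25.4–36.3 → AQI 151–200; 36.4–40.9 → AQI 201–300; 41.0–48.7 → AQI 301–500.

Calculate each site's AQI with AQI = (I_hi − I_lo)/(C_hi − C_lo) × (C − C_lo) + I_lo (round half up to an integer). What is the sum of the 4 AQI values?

Johannesburg 42.9: bracket 41.0–48.7 → index 301–500; slope 199/7.7, offset 1.9.
AQI = 301 + 199/7.7·1.9 ≈ 350.10 ⇒ 350.
Dhaka: 32.8 lies in 25.4–36.3, so I_lo=151, I_hi=200, C_lo=25.4, C_hi=36.3.
(200−151)/(36.3−25.4) × (32.8−25.4) + 151 = 49/10.9 × 7.4 + 151 ≈ 184.27 → 184.
Riyadh: row 25.4–36.3 (AQI 151–200). (200−151)·(31.3−25.4)/(36.3−25.4) + 151 = 49·5.9/10.9 + 151 ≈ 177.52 → 178.
Bangkok: row 15.7–25.3 (AQI 101–150). (150−101)·(24.8−15.7)/(25.3−15.7) + 101 = 49·9.1/9.6 + 101 ≈ 147.45 → 147.
AQIs: Johannesburg=350, Dhaka=184, Riyadh=178, Bangkok=147. Sum = 350 + 184 + 178 + 147 = 859.

859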